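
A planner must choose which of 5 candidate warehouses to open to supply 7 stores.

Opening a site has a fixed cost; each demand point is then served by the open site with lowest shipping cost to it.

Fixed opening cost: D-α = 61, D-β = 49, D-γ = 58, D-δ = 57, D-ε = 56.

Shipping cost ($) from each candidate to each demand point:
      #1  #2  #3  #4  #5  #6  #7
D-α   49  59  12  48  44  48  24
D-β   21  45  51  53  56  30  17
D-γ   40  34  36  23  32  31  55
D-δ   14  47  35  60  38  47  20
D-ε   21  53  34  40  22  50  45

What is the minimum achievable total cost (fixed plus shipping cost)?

Open {D-β, D-γ}: assign each demand point to its cheapest open site.
  #1→D-β 21, #2→D-γ 34, #3→D-γ 36, #4→D-γ 23, #5→D-γ 32, #6→D-β 30, #7→D-β 17
  shipping cost 193, fixed 107 → total 300.
Compare {D-γ, D-δ}: shipping cost 189 + fixed 115 = 304.
Compare {D-γ}: shipping cost 251 + fixed 58 = 309.
Compare {D-β, D-ε}: shipping cost 209 + fixed 105 = 314.
All other subsets cost ≥ 304. Minimum total cost: 300.

300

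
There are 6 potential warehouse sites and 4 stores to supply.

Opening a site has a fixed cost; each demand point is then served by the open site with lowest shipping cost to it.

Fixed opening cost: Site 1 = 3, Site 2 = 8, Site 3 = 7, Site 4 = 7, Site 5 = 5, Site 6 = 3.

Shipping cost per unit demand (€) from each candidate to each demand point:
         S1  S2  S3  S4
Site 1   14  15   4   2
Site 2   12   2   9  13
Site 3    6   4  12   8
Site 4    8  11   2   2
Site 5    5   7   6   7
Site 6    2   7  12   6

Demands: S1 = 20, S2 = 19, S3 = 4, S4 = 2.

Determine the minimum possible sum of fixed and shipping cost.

Open {Site 2, Site 4, Site 6}: assign each demand point to its cheapest open site.
  S1→Site 6 20×2=40, S2→Site 2 19×2=38, S3→Site 4 4×2=8, S4→Site 4 2×2=4
  shipping cost 90, fixed 18 → total 108.
Compare {Site 1, Site 2, Site 4, Site 6}: shipping cost 90 + fixed 21 = 111.
Compare {Site 1, Site 2, Site 6}: shipping cost 98 + fixed 14 = 112.
Compare {Site 2, Site 4, Site 5, Site 6}: shipping cost 90 + fixed 23 = 113.
All other subsets cost ≥ 111. Minimum total cost: 108.

108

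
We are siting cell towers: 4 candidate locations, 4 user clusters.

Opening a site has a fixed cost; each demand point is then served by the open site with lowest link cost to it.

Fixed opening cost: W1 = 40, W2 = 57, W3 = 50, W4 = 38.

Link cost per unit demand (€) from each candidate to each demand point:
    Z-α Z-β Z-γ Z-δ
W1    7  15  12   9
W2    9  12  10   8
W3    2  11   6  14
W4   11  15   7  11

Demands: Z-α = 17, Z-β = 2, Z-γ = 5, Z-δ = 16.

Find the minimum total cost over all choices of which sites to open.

320

Open {W1, W3}: assign each demand point to its cheapest open site.
  Z-α→W3 17×2=34, Z-β→W3 2×11=22, Z-γ→W3 5×6=30, Z-δ→W1 16×9=144
  link cost 230, fixed 90 → total 320.
Compare {W2, W3}: link cost 214 + fixed 107 = 321.
Compare {W3, W4}: link cost 262 + fixed 88 = 350.
Compare {W1, W3, W4}: link cost 230 + fixed 128 = 358.
All other subsets cost ≥ 321. Minimum total cost: 320.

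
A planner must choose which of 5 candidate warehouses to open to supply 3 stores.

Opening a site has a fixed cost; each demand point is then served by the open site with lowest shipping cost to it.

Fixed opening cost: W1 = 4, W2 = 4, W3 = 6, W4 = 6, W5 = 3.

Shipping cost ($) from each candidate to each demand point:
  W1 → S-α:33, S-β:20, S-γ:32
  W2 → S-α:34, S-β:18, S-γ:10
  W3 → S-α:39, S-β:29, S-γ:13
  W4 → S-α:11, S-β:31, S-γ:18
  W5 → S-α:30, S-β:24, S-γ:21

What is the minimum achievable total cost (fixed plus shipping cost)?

Open {W2, W4}: assign each demand point to its cheapest open site.
  S-α→W4 11, S-β→W2 18, S-γ→W2 10
  shipping cost 39, fixed 10 → total 49.
Compare {W2, W4, W5}: shipping cost 39 + fixed 13 = 52.
Compare {W1, W2, W4}: shipping cost 39 + fixed 14 = 53.
Compare {W2, W3, W4}: shipping cost 39 + fixed 16 = 55.
All other subsets cost ≥ 52. Minimum total cost: 49.

49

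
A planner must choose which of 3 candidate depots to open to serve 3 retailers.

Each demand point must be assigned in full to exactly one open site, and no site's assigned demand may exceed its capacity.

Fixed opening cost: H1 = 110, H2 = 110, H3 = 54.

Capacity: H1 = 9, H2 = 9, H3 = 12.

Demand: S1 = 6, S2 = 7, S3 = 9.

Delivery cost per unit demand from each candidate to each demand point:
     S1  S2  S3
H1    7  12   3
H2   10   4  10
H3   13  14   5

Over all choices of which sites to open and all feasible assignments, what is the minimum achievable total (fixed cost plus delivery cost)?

Open {H1, H2, H3}; cheapest assignment that respects the capacities:
  H1 (cap 9, load 6): S1 — cost 6×7 = 42
  H2 (cap 9, load 7): S2 — cost 7×4 = 28
  H3 (cap 12, load 9): S3 — cost 9×5 = 45
  Shipping 115, fixed 274 → total 389.
  Any other capacity-feasible assignment to {H1, H2, H3} ships for at least 115.
Total demand is 22 and no other set of sites has combined capacity ≥ 22, so {H1, H2, H3} is the only feasible choice of open sites. Minimum: 389.

389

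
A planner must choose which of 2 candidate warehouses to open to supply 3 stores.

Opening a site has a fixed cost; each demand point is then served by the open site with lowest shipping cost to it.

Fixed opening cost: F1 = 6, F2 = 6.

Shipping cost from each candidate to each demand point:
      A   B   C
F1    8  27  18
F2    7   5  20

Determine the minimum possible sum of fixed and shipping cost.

Open {F2}: assign each demand point to its cheapest open site.
  A→F2 7, B→F2 5, C→F2 20
  shipping cost 32, fixed 6 → total 38.
Compare {F1, F2}: shipping cost 30 + fixed 12 = 42.
Compare {F1}: shipping cost 53 + fixed 6 = 59.

38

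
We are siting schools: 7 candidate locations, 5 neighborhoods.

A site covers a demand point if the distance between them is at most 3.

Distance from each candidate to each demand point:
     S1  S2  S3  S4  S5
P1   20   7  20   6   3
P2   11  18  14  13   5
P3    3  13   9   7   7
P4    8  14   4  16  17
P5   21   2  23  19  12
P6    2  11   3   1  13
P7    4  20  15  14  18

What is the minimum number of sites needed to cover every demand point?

Coverage sets (demand points within 3 of each site):
  P1: {S5}
  P2: {}
  P3: {S1}
  P4: {}
  P5: {S2}
  P6: {S1, S3, S4}
  P7: {}
No 2 sites suffice: every size-2 union leaves at least one demand point uncovered.
But {P1, P5, P6} covers everything, so the minimum is 3.

3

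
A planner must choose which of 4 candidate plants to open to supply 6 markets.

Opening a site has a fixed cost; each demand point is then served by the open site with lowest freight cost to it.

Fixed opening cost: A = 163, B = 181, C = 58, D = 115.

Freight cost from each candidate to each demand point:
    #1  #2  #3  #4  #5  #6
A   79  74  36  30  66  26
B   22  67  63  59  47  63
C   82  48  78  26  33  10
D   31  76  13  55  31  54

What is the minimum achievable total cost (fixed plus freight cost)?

332

Open {C, D}: assign each demand point to its cheapest open site.
  #1→D 31, #2→C 48, #3→D 13, #4→C 26, #5→D 31, #6→C 10
  freight cost 159, fixed 173 → total 332.
Compare {C}: freight cost 277 + fixed 58 = 335.
Compare {D}: freight cost 260 + fixed 115 = 375.
Compare {B, C}: freight cost 202 + fixed 239 = 441.
All other subsets cost ≥ 335. Minimum total cost: 332.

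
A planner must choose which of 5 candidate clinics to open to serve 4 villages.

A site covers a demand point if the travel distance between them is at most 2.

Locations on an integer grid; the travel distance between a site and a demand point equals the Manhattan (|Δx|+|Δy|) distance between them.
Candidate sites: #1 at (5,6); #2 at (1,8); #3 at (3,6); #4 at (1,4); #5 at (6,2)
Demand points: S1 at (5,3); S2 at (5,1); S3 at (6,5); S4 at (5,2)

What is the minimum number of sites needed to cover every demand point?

Coverage sets (demand points within 2 of each site):
  #1: {S3}
  #2: {}
  #3: {}
  #4: {}
  #5: {S1, S2, S4}
No single site covers all 4 demand points.
But {#1, #5} covers everything, so the minimum is 2.

2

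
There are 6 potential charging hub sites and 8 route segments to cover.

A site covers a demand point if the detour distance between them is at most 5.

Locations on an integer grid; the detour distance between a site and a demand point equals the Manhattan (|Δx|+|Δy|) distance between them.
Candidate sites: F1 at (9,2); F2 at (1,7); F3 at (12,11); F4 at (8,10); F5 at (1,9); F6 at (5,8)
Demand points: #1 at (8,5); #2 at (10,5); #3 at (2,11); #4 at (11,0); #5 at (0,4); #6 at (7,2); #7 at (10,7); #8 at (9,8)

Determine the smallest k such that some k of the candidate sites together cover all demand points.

Coverage sets (demand points within 5 of each site):
  F1: {#1, #2, #4, #6}
  F2: {#3, #5}
  F3: {}
  F4: {#1, #7, #8}
  F5: {#3}
  F6: {#8}
No 2 sites suffice: every size-2 union leaves at least one demand point uncovered.
But {F1, F2, F4} covers everything, so the minimum is 3.

3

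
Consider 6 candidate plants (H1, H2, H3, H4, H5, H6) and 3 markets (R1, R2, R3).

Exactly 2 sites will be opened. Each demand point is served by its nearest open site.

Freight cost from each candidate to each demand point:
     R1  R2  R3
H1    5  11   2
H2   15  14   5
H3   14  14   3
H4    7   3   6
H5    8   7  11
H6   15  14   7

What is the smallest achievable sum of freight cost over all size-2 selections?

10

Open {H1, H4}.
  R1→H1 5, R2→H4 3, R3→H1 2  ⇒ total 10.
Compare {H3, H4}: total 13.
Compare {H1, H5}: total 14.
No size-2 selection does better; minimum is 10.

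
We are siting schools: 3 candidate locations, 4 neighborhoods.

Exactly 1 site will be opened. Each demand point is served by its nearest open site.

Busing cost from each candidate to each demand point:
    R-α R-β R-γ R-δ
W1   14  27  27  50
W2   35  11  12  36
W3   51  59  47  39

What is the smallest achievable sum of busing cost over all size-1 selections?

Open {W2}.
  R-α→W2 35, R-β→W2 11, R-γ→W2 12, R-δ→W2 36  ⇒ total 94.
Compare {W1}: total 118.
Compare {W3}: total 196.

94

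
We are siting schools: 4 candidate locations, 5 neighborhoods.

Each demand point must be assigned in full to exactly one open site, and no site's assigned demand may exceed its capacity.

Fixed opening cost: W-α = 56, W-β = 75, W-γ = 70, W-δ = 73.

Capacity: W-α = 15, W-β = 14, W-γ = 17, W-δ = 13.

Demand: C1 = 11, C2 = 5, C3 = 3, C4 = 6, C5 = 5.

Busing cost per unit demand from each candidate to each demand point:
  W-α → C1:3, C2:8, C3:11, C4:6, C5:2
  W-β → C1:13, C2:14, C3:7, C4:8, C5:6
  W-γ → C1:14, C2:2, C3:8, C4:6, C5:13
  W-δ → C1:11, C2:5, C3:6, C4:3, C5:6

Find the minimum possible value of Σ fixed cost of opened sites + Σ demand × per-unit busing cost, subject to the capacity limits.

303

Open {W-α, W-γ}; cheapest assignment that respects the capacities:
  W-α (cap 15, load 14): C1, C3 — cost 11×3 + 3×11 = 66
  W-γ (cap 17, load 16): C2, C4, C5 — cost 5×2 + 6×6 + 5×13 = 111
  Shipping 177, fixed 126 → total 303.
  Any other capacity-feasible assignment to {W-α, W-γ} ships for at least 177.
Compare {W-α, W-γ, W-δ}: its best feasible assignment gives total 314.
Compare {W-α, W-β, W-γ}: its best feasible assignment gives total 331.
Every other set of open sites that can feasibly serve all demand totals ≥ 314 even under its best assignment. Minimum: 303.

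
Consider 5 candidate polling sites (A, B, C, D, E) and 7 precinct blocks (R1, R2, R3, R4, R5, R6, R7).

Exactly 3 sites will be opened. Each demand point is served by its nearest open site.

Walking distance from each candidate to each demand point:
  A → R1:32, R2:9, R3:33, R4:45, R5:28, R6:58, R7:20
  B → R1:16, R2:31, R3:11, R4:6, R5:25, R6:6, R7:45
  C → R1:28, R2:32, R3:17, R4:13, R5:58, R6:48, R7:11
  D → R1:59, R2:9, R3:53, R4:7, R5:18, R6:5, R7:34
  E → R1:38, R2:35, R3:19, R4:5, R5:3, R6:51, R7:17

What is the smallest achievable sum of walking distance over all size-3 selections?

66

Open {B, D, E}.
  R1→B 16, R2→D 9, R3→B 11, R4→E 5, R5→E 3, R6→D 5, R7→E 17  ⇒ total 66.
Compare {A, B, E}: total 67.
Compare {B, C, D}: total 76.
No size-3 selection does better; minimum is 66.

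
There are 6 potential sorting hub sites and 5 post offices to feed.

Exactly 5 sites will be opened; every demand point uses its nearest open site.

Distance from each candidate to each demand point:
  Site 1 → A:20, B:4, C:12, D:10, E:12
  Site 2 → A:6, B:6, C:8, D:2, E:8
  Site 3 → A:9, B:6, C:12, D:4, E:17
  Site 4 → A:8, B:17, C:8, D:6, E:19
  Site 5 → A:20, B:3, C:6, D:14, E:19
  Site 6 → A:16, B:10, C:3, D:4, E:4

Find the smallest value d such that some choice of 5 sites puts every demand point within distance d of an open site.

6

Open {Site 1, Site 2, Site 3, Site 4, Site 6}.
  Farthest demand point is A at distance 6 (to Site 2); all others are ≤ 6.
With {Site 1, Site 2, Site 3, Site 5, Site 6} the worst case is 6.
With {Site 1, Site 2, Site 4, Site 5, Site 6} the worst case is 6.
No size-5 selection achieves below 6.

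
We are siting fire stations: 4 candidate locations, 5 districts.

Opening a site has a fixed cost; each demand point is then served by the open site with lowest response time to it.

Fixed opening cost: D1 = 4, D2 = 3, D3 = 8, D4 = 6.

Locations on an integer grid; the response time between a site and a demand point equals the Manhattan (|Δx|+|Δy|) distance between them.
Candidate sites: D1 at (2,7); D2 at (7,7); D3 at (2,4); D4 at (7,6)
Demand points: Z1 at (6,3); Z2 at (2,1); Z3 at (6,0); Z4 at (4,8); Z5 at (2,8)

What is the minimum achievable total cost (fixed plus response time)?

Open {D1, D2}: assign each demand point to its cheapest open site.
  Z1→D2 5, Z2→D1 6, Z3→D2 8, Z4→D1 3, Z5→D1 1
  response time 23, fixed 7 → total 30.
Compare {D1, D4}: response time 21 + fixed 10 = 31.
Compare {D1, D3}: response time 20 + fixed 12 = 32.
Compare {D1}: response time 29 + fixed 4 = 33.
All other subsets cost ≥ 31. Minimum total cost: 30.

30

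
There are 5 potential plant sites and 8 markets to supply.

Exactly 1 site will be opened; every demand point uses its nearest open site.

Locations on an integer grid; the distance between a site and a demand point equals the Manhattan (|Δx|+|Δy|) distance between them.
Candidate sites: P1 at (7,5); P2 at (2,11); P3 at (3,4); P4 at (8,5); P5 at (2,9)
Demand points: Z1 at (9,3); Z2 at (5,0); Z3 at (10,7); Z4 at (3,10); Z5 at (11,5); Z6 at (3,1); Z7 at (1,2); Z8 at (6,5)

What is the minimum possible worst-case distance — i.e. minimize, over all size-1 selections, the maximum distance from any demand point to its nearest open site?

Open {P1}.
  Farthest demand point is Z4 at distance 9 (to P1); all others are ≤ 9.
With {P3} the worst case is 10.
With {P4} the worst case is 10.
No size-1 selection achieves below 9.

9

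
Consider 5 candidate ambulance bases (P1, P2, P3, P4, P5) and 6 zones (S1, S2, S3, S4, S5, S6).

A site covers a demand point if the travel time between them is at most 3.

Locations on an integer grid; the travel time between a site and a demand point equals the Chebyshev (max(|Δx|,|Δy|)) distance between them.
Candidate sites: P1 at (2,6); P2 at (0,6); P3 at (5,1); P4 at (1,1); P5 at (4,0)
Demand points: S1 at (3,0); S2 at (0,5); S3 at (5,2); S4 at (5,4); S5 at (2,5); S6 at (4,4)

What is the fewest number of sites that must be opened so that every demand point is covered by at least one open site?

2

Coverage sets (demand points within 3 of each site):
  P1: {S2, S4, S5, S6}
  P2: {S2, S5}
  P3: {S1, S3, S4, S6}
  P4: {S1, S6}
  P5: {S1, S3}
No single site covers all 6 demand points.
But {P1, P3} covers everything, so the minimum is 2.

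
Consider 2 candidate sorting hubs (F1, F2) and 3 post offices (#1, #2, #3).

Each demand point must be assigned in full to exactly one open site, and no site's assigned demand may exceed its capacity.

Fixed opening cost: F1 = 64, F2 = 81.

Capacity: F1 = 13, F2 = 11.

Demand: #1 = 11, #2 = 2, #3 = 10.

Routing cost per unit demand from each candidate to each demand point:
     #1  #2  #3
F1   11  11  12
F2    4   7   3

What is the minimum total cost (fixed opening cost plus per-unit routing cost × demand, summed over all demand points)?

318

Open {F1, F2}; cheapest assignment that respects the capacities:
  F1 (cap 13, load 13): #1, #2 — cost 11×11 + 2×11 = 143
  F2 (cap 11, load 10): #3 — cost 10×3 = 30
  Shipping 173, fixed 145 → total 318.
  Any other capacity-feasible assignment to {F1, F2} ships for at least 173.
Total demand is 23 and no other set of sites has combined capacity ≥ 23, so {F1, F2} is the only feasible choice of open sites. Minimum: 318.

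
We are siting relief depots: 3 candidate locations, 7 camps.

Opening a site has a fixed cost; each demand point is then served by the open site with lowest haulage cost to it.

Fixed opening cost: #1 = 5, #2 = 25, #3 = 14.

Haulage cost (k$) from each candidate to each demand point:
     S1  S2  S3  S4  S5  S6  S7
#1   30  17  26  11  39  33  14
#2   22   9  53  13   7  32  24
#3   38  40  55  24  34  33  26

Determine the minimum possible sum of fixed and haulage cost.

151

Open {#1, #2}: assign each demand point to its cheapest open site.
  S1→#2 22, S2→#2 9, S3→#1 26, S4→#1 11, S5→#2 7, S6→#2 32, S7→#1 14
  haulage cost 121, fixed 30 → total 151.
Compare {#1, #2, #3}: haulage cost 121 + fixed 44 = 165.
Compare {#1}: haulage cost 170 + fixed 5 = 175.
Compare {#1, #3}: haulage cost 165 + fixed 19 = 184.
All other subsets cost ≥ 165. Minimum total cost: 151.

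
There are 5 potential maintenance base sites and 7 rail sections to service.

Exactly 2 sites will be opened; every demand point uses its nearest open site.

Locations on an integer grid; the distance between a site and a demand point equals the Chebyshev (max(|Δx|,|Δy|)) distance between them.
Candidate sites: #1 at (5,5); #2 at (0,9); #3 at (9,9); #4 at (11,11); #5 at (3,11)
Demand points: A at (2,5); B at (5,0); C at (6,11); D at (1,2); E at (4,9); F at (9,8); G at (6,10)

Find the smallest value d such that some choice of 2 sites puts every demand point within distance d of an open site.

Open {#1, #3}.
  Farthest demand point is B at distance 5 (to #1); all others are ≤ 5.
With {#1, #4} the worst case is 5.
With {#1, #5} the worst case is 5.
No size-2 selection achieves below 5.

5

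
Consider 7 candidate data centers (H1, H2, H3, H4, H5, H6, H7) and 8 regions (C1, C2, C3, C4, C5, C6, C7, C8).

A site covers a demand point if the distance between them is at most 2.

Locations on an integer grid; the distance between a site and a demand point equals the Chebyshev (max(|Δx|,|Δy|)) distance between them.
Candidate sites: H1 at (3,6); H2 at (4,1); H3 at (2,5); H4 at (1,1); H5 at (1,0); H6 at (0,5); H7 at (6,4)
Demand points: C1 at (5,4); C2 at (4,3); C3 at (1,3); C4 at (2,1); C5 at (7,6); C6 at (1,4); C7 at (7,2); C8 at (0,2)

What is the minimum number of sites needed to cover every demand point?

3

Coverage sets (demand points within 2 of each site):
  H1: {C1, C6}
  H2: {C2, C4}
  H3: {C2, C3, C6}
  H4: {C3, C4, C8}
  H5: {C4, C8}
  H6: {C3, C6}
  H7: {C1, C2, C5, C7}
No 2 sites suffice: every size-2 union leaves at least one demand point uncovered.
But {H1, H4, H7} covers everything, so the minimum is 3.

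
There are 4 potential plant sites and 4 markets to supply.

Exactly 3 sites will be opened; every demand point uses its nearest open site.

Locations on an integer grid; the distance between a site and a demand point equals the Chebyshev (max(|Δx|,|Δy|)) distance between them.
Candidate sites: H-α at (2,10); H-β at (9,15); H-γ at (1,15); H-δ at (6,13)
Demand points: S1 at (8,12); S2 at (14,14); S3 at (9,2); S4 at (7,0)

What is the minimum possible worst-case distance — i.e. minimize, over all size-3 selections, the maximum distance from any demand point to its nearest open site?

Open {H-α, H-β, H-γ}.
  Farthest demand point is S4 at distance 10 (to H-α); all others are ≤ 10.
With {H-α, H-β, H-δ} the worst case is 10.
With {H-α, H-γ, H-δ} the worst case is 10.
No size-3 selection achieves below 10.

10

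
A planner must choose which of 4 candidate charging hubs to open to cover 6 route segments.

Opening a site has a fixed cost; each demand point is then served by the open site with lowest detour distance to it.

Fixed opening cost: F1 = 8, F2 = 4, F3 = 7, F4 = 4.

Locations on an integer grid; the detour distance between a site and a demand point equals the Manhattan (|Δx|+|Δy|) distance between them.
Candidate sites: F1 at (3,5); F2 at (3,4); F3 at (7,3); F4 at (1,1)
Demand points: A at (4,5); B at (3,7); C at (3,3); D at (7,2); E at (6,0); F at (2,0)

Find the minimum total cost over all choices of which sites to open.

27

Open {F2, F3}: assign each demand point to its cheapest open site.
  A→F2 2, B→F2 3, C→F2 1, D→F3 1, E→F3 4, F→F2 5
  detour distance 16, fixed 11 → total 27.
Compare {F2}: detour distance 24 + fixed 4 = 28.
Compare {F2, F4}: detour distance 20 + fixed 8 = 28.
Compare {F2, F3, F4}: detour distance 13 + fixed 15 = 28.
All other subsets cost ≥ 28. Minimum total cost: 27.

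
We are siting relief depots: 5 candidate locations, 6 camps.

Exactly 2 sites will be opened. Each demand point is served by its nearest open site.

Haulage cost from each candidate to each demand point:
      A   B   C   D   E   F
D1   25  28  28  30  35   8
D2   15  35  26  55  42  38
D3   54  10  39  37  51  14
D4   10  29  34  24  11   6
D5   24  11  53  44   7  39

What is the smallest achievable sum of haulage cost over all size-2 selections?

92

Open {D4, D5}.
  A→D4 10, B→D5 11, C→D4 34, D→D4 24, E→D5 7, F→D4 6  ⇒ total 92.
Compare {D3, D4}: total 95.
Compare {D2, D4}: total 106.
No size-2 selection does better; minimum is 92.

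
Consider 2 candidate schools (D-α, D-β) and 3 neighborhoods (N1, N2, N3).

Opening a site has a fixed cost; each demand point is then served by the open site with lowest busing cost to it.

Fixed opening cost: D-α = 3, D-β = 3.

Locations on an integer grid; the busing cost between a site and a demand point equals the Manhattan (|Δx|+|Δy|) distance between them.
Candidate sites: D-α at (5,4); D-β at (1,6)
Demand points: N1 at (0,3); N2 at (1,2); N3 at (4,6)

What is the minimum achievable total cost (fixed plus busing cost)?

Open {D-β}: assign each demand point to its cheapest open site.
  N1→D-β 4, N2→D-β 4, N3→D-β 3
  busing cost 11, fixed 3 → total 14.
Compare {D-α, D-β}: busing cost 11 + fixed 6 = 17.
Compare {D-α}: busing cost 15 + fixed 3 = 18.

14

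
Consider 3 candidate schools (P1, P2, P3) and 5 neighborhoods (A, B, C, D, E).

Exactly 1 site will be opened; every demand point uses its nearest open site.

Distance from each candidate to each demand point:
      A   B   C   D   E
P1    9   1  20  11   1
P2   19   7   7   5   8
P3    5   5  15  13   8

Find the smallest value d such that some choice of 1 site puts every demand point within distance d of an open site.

15

Open {P3}.
  Farthest demand point is C at distance 15 (to P3); all others are ≤ 15.
With {P2} the worst case is 19.
With {P1} the worst case is 20.
No size-1 selection achieves below 15.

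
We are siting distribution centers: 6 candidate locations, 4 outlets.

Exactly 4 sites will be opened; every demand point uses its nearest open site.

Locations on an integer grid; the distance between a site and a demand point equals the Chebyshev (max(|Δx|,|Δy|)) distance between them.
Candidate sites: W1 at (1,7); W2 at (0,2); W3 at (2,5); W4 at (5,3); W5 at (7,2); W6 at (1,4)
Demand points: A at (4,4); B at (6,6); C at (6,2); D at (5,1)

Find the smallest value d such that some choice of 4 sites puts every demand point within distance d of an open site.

Open {W1, W2, W3, W4}.
  Farthest demand point is B at distance 3 (to W4); all others are ≤ 3.
With {W1, W2, W4, W5} the worst case is 3.
With {W1, W2, W4, W6} the worst case is 3.
No size-4 selection achieves below 3.

3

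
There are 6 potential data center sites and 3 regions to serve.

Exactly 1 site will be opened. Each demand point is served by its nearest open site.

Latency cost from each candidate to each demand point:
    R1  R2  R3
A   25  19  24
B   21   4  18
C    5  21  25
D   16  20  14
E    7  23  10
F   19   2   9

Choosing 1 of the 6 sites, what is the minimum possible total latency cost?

Open {F}.
  R1→F 19, R2→F 2, R3→F 9  ⇒ total 30.
Compare {E}: total 40.
Compare {B}: total 43.
No size-1 selection does better; minimum is 30.

30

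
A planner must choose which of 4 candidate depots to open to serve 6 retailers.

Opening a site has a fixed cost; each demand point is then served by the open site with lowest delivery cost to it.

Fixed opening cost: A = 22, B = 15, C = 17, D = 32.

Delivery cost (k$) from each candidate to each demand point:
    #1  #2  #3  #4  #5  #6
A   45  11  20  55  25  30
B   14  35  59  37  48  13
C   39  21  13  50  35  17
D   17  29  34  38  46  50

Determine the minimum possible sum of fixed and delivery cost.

157

Open {A, B}: assign each demand point to its cheapest open site.
  #1→B 14, #2→A 11, #3→A 20, #4→B 37, #5→A 25, #6→B 13
  delivery cost 120, fixed 37 → total 157.
Compare {B, C}: delivery cost 133 + fixed 32 = 165.
Compare {A, B, C}: delivery cost 113 + fixed 54 = 167.
Compare {A, B, D}: delivery cost 120 + fixed 69 = 189.
All other subsets cost ≥ 165. Minimum total cost: 157.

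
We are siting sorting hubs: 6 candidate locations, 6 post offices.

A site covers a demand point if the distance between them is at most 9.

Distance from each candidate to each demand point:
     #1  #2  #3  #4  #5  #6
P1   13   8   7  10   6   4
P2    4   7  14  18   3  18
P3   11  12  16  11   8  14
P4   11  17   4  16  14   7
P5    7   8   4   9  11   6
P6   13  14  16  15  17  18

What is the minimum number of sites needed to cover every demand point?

Coverage sets (demand points within 9 of each site):
  P1: {#2, #3, #5, #6}
  P2: {#1, #2, #5}
  P3: {#5}
  P4: {#3, #6}
  P5: {#1, #2, #3, #4, #6}
  P6: {}
No single site covers all 6 demand points.
But {P1, P5} covers everything, so the minimum is 2.

2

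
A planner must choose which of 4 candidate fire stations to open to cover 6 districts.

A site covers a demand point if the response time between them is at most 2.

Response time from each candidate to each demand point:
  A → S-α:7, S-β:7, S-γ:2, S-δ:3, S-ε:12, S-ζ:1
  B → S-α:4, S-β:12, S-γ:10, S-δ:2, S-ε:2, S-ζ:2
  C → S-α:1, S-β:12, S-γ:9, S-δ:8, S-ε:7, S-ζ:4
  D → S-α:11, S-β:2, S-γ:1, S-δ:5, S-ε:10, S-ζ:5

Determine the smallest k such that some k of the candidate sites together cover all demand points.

3

Coverage sets (demand points within 2 of each site):
  A: {S-γ, S-ζ}
  B: {S-δ, S-ε, S-ζ}
  C: {S-α}
  D: {S-β, S-γ}
No 2 sites suffice: every size-2 union leaves at least one demand point uncovered.
But {B, C, D} covers everything, so the minimum is 3.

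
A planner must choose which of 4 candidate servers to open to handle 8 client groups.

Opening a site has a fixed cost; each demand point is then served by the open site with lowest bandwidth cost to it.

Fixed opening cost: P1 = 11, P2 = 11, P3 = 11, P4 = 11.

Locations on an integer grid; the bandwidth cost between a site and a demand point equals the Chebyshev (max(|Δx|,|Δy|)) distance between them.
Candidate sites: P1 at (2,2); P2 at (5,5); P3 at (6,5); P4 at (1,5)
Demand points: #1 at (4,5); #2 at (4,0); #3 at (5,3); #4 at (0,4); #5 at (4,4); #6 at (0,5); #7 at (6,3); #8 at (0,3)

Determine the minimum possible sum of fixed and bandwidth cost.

Open {P1}: assign each demand point to its cheapest open site.
  #1→P1 3, #2→P1 2, #3→P1 3, #4→P1 2, #5→P1 2, #6→P1 3, #7→P1 4, #8→P1 2
  bandwidth cost 21, fixed 11 → total 32.
Compare {P4}: bandwidth cost 24 + fixed 11 = 35.
Compare {P2}: bandwidth cost 26 + fixed 11 = 37.
Compare {P1, P2}: bandwidth cost 15 + fixed 22 = 37.
All other subsets cost ≥ 35. Minimum total cost: 32.

32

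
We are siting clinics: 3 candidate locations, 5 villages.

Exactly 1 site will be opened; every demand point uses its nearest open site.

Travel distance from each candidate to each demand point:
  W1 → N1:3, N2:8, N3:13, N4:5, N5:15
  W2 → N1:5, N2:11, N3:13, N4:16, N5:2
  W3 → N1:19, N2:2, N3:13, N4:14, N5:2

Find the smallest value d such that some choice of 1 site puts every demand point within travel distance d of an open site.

Open {W1}.
  Farthest demand point is N5 at travel distance 15 (to W1); all others are ≤ 15.
With {W2} the worst case is 16.
With {W3} the worst case is 19.
No size-1 selection achieves below 15.

15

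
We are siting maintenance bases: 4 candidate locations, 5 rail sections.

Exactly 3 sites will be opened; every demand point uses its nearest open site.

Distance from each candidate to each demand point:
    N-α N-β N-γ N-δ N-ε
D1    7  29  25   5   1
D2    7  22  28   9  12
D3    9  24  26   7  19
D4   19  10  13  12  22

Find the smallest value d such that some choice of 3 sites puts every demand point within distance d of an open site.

13

Open {D1, D2, D4}.
  Farthest demand point is N-γ at distance 13 (to D4); all others are ≤ 13.
With {D1, D3, D4} the worst case is 13.
With {D2, D3, D4} the worst case is 13.
No size-3 selection achieves below 13.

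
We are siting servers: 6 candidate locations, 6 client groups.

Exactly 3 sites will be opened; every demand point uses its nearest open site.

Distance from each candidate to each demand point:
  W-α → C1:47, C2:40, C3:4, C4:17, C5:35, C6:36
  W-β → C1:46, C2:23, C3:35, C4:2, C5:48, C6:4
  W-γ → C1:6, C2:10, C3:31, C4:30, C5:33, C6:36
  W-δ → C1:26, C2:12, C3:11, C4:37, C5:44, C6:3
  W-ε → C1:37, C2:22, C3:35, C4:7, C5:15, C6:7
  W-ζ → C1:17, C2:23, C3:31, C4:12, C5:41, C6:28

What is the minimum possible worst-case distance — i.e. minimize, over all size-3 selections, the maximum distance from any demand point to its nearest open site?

15

Open {W-α, W-γ, W-ε}.
  Farthest demand point is C5 at distance 15 (to W-ε); all others are ≤ 15.
With {W-γ, W-δ, W-ε} the worst case is 15.
With {W-δ, W-ε, W-ζ} the worst case is 17.
No size-3 selection achieves below 15.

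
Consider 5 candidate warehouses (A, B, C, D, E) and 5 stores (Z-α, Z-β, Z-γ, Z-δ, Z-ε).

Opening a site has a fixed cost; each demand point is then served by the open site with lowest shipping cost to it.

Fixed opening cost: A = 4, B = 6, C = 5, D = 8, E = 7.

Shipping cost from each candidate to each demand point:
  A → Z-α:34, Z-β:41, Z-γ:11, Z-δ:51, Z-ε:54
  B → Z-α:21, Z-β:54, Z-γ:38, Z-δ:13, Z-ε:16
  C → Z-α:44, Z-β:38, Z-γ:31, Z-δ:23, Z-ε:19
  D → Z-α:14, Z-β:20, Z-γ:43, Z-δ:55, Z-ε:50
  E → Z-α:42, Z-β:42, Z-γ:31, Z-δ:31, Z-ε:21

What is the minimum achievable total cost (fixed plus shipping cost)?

92

Open {A, B, D}: assign each demand point to its cheapest open site.
  Z-α→D 14, Z-β→D 20, Z-γ→A 11, Z-δ→B 13, Z-ε→B 16
  shipping cost 74, fixed 18 → total 92.
Compare {A, B, C, D}: shipping cost 74 + fixed 23 = 97.
Compare {A, B, D, E}: shipping cost 74 + fixed 25 = 99.
Compare {A, C, D}: shipping cost 87 + fixed 17 = 104.
All other subsets cost ≥ 97. Minimum total cost: 92.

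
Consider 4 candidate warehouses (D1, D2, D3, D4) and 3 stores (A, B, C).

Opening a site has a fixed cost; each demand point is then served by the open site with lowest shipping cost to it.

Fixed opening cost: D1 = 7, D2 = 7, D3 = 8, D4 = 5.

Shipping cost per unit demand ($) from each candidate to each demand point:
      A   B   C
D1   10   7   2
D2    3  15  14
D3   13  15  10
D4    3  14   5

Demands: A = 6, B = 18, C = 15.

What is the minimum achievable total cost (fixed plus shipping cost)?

Open {D1, D4}: assign each demand point to its cheapest open site.
  A→D4 6×3=18, B→D1 18×7=126, C→D1 15×2=30
  shipping cost 174, fixed 12 → total 186.
Compare {D1, D2}: shipping cost 174 + fixed 14 = 188.
Compare {D1, D2, D4}: shipping cost 174 + fixed 19 = 193.
Compare {D1, D3, D4}: shipping cost 174 + fixed 20 = 194.
All other subsets cost ≥ 188. Minimum total cost: 186.

186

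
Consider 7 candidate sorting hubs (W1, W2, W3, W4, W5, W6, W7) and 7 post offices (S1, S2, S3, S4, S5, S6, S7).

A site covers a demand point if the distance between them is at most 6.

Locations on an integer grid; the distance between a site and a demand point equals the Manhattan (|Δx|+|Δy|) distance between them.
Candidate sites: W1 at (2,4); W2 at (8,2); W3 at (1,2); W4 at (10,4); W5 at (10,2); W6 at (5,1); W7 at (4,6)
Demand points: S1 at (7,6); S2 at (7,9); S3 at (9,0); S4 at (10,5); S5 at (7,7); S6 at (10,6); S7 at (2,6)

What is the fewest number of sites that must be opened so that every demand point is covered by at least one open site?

2

Coverage sets (demand points within 6 of each site):
  W1: {S7}
  W2: {S1, S3, S4, S5, S6}
  W3: {S7}
  W4: {S1, S3, S4, S5, S6}
  W5: {S3, S4, S6}
  W6: {S3}
  W7: {S1, S2, S5, S6, S7}
No single site covers all 7 demand points.
But {W2, W7} covers everything, so the minimum is 2.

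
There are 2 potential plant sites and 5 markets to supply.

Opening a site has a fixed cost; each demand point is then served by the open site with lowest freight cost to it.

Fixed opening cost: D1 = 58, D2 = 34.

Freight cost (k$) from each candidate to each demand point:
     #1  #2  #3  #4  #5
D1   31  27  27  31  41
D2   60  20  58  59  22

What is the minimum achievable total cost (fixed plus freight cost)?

215

Open {D1}: assign each demand point to its cheapest open site.
  #1→D1 31, #2→D1 27, #3→D1 27, #4→D1 31, #5→D1 41
  freight cost 157, fixed 58 → total 215.
Compare {D1, D2}: freight cost 131 + fixed 92 = 223.
Compare {D2}: freight cost 219 + fixed 34 = 253.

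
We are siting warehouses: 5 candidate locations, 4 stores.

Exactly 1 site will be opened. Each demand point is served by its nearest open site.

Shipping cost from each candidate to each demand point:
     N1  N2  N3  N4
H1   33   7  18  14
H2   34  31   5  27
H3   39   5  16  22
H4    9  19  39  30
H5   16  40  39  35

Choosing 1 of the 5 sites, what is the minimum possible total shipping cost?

Open {H1}.
  N1→H1 33, N2→H1 7, N3→H1 18, N4→H1 14  ⇒ total 72.
Compare {H3}: total 82.
Compare {H2}: total 97.
No size-1 selection does better; minimum is 72.

72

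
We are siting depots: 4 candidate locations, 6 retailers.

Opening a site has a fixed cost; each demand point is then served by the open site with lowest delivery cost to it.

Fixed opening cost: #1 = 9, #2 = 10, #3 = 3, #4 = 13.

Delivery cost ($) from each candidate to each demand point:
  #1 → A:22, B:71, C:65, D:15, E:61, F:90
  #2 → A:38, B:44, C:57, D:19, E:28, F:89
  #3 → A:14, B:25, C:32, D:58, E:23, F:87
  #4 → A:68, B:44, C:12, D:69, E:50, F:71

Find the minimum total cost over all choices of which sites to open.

Open {#1, #3, #4}: assign each demand point to its cheapest open site.
  A→#3 14, B→#3 25, C→#4 12, D→#1 15, E→#3 23, F→#4 71
  delivery cost 160, fixed 25 → total 185.
Compare {#2, #3, #4}: delivery cost 164 + fixed 26 = 190.
Compare {#1, #2, #3, #4}: delivery cost 160 + fixed 35 = 195.
Compare {#1, #3}: delivery cost 196 + fixed 12 = 208.
All other subsets cost ≥ 190. Minimum total cost: 185.

185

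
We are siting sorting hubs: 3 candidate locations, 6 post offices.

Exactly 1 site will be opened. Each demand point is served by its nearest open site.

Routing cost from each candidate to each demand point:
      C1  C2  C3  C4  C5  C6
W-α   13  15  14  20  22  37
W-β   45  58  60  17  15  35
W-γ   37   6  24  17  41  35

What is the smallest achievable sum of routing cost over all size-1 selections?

121

Open {W-α}.
  C1→W-α 13, C2→W-α 15, C3→W-α 14, C4→W-α 20, C5→W-α 22, C6→W-α 37  ⇒ total 121.
Compare {W-γ}: total 160.
Compare {W-β}: total 230.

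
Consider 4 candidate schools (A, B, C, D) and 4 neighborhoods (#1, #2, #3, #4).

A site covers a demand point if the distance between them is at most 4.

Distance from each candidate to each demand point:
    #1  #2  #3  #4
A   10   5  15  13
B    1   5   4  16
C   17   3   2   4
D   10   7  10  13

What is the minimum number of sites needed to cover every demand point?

Coverage sets (demand points within 4 of each site):
  A: {}
  B: {#1, #3}
  C: {#2, #3, #4}
  D: {}
No single site covers all 4 demand points.
But {B, C} covers everything, so the minimum is 2.

2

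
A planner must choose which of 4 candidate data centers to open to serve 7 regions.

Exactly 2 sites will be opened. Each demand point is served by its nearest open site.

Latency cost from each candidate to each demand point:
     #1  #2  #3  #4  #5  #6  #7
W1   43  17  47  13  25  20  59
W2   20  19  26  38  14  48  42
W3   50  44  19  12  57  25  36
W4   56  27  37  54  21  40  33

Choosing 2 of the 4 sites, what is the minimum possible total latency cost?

Open {W2, W3}.
  #1→W2 20, #2→W2 19, #3→W3 19, #4→W3 12, #5→W2 14, #6→W3 25, #7→W3 36  ⇒ total 145.
Compare {W1, W2}: total 152.
Compare {W1, W3}: total 172.
No size-2 selection does better; minimum is 145.

145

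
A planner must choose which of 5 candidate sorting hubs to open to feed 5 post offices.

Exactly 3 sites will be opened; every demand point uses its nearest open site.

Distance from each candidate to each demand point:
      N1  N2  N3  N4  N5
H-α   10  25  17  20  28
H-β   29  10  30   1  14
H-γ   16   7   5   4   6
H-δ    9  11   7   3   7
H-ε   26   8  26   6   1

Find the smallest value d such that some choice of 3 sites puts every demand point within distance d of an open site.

9

Open {H-α, H-γ, H-δ}.
  Farthest demand point is N1 at distance 9 (to H-δ); all others are ≤ 9.
With {H-α, H-δ, H-ε} the worst case is 9.
With {H-β, H-γ, H-δ} the worst case is 9.
No size-3 selection achieves below 9.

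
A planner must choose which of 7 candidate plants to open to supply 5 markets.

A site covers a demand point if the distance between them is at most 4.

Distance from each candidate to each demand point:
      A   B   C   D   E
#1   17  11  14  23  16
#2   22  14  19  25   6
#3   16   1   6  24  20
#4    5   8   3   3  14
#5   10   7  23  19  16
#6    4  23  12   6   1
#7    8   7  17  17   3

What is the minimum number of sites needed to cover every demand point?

Coverage sets (demand points within 4 of each site):
  #1: {}
  #2: {}
  #3: {B}
  #4: {C, D}
  #5: {}
  #6: {A, E}
  #7: {E}
No 2 sites suffice: every size-2 union leaves at least one demand point uncovered.
But {#3, #4, #6} covers everything, so the minimum is 3.

3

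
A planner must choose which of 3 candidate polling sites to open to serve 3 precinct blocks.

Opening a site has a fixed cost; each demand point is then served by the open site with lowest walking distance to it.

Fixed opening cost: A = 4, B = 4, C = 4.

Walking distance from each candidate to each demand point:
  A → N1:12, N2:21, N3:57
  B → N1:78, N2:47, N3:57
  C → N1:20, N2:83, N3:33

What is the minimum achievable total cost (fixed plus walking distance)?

74

Open {A, C}: assign each demand point to its cheapest open site.
  N1→A 12, N2→A 21, N3→C 33
  walking distance 66, fixed 8 → total 74.
Compare {A, B, C}: walking distance 66 + fixed 12 = 78.
Compare {A}: walking distance 90 + fixed 4 = 94.
Compare {A, B}: walking distance 90 + fixed 8 = 98.
All other subsets cost ≥ 78. Minimum total cost: 74.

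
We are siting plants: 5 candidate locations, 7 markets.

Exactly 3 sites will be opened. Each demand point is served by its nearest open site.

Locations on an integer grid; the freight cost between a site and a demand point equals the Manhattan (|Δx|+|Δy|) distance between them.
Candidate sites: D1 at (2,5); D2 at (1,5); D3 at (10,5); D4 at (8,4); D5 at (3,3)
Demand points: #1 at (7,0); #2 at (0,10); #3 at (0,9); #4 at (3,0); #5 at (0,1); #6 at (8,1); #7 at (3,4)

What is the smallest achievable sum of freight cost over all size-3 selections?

28

Open {D2, D4, D5}.
  #1→D4 5, #2→D2 6, #3→D2 5, #4→D5 3, #5→D2 5, #6→D4 3, #7→D5 1  ⇒ total 28.
Compare {D1, D4, D5}: total 30.
Compare {D1, D2, D4}: total 32.
No size-3 selection does better; minimum is 28.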